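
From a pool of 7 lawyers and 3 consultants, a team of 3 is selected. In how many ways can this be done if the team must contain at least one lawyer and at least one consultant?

With no constraint there are C(10,3) = 120 possible selections.
Selections missing a whole group: no lawyers → C(3,3) = 1; no consultants → C(7,3) = 35.
Both groups omitted at once is impossible, so 120 − 36 = 84.

84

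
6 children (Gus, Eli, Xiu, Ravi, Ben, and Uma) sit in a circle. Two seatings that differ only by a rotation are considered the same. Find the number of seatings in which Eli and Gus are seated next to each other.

Treat {Eli, Gus} as one unit (2 internal orders) and seat the resulting 5 units around the table: (4)! circular arrangements.
So 2 × (4)! = 2 × 24 = 48.

48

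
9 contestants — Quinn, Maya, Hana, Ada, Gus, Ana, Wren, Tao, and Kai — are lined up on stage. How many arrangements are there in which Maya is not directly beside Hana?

282240

Of the 9! = 362880 arrangements, those with Maya and Hana adjacent number 2 × 8! = 80640 (treat the pair as a block with 2 internal orders).
Complementary counting: 362880 − 80640 = 282240.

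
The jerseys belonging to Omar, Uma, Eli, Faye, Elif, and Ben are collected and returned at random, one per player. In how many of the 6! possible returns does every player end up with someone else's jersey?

Count assignments avoiding every fixed point. For any j of the 6 players fixed to their old jersey, the other 6−j can be arranged in (6−j)! ways.
By inclusion–exclusion this is Σ_{j=0}^{6} (−1)^j C(6,j)·(6−j)!.
Computing: 720 − 720 + 360 − 120 + 30 − 6 + 1 = 265.

265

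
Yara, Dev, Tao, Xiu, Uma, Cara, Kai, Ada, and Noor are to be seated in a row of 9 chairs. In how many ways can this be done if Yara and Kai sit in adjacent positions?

80640

Glue Yara and Kai into one block (2 internal orders), leaving 8 units to arrange in a row.
So the count is 2·(8)! = 80640.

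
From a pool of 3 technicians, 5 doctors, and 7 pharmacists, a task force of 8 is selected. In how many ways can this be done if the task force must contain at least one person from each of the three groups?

Total 8-person selections from all 15: C(15,8) = 6435.
Selections missing a whole group: no technicians → C(12,8) = 495; no doctors → C(10,8) = 45; no pharmacists → C(8,8) = 1.
Add back selections omitting two groups (i.e. drawn from a single group): C(3,8) + C(5,8) + C(7,8) = 0.
By inclusion–exclusion: 6435 − 541 + 0 = 5894.

5894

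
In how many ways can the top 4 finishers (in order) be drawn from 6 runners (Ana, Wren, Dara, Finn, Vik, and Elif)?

360

There are 6 choices for 1st place, 5 for 2nd, and so on down to 3 for position 4.
That gives 6 × 5 × 4 × 3 = 360.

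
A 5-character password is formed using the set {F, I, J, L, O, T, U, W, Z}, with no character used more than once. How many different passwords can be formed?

15120

Choose and order 5 of the 9 symbols: the first character has 9 options, the next 8, and so on down to 5.
9 × 8 × 7 × 6 × 5 = 15120.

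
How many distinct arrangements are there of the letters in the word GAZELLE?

The 7 letters of GAZELLE have repeats: E appearing twice and L appearing twice.
So there are 7! / (2!·2!) = 1260 distinguishable arrangements.

1260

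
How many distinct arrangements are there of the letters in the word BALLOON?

1260

Letter multiplicities in BALLOON: A×1, B×1, L×2, N×1, O×2.
So there are 7! / (2!·2!) = 1260 distinguishable arrangements.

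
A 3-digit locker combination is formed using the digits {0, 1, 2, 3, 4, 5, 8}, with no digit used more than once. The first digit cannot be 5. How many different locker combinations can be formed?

180

The first digit has 7−1 = 6 choices (anything except 5).
The remaining 2 digits are filled from the other 6 symbols without repetition: 6 × 5 = 30.
Total: 6 × 30 = 180.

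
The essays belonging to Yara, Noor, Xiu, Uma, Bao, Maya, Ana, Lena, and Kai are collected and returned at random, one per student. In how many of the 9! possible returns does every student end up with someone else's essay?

Count assignments avoiding every fixed point. For any j of the 9 students fixed to their own essay, the other 9−j can be arranged in (9−j)! ways.
By inclusion–exclusion this is Σ_{j=0}^{9} (−1)^j C(9,j)·(9−j)!.
Computing: 362880 − 362880 + 181440 − 60480 + 15120 − 3024 + 504 − 72 + 9 − 1 = 133496.

133496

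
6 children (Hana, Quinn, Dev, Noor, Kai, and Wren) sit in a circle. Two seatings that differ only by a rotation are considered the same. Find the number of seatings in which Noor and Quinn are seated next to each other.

Treat {Noor, Quinn} as one unit (2 internal orders) and seat the resulting 5 units around the table: (4)! circular arrangements.
So 2 × (4)! = 2 × 24 = 48.

48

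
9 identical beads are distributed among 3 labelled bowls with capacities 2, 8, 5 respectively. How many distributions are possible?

17

By stars and bars, unrestricted non-negative solutions to x_1+…+x_3 = 9 number C(9+2,2) = 55.
Subtract solutions that violate a single cap (substitute x_i' = x_i − (cap_i+1)): x_1 ≥ 3 gives C(8,2) = 28; x_2 ≥ 9 gives C(2,2) = 1; x_3 ≥ 6 gives C(5,2) = 10. Together 39.
Add back pairs where two caps are both exceeded: 0 + 1 + 0 = 1.
By inclusion–exclusion the count is 55 − 39 + 1 = 17.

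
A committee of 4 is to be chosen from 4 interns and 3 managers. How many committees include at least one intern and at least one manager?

Unrestricted: C(7,4) = 35 ways to pick any 4 of the 7.
Selections missing a whole group: no interns → C(3,4) = 0; no managers → C(4,4) = 1.
Both groups omitted at once is impossible, so 35 − 1 = 34.

34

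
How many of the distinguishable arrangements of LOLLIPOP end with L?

630

Fix L in the last position and arrange the remaining 7 letters.
Those 7 letters have L appearing twice, O appearing twice, and P appearing twice, giving (7)!/(2!·2!·2!) = 630.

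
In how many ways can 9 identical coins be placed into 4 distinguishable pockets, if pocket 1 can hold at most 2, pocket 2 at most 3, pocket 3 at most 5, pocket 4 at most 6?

By stars and bars, unrestricted non-negative solutions to x_1+…+x_4 = 9 number C(9+3,3) = 220.
Subtract solutions that violate a single cap (substitute x_i' = x_i − (cap_i+1)): x_1 ≥ 3 gives C(9,3) = 84; x_2 ≥ 4 gives C(8,3) = 56; x_3 ≥ 6 gives C(6,3) = 20; x_4 ≥ 7 gives C(5,3) = 10. Together 170.
Add back pairs where two caps are both exceeded: 10 + 1 + 0 + 0 + 0 + 0 = 11.
By inclusion–exclusion the count is 220 − 170 + 11 = 61.

61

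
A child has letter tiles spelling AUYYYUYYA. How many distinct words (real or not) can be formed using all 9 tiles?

The 9 letters of AUYYYUYYA have repeats: A appearing twice, U appearing twice, and Y appearing 5 times.
Dividing 9! = 362880 by 5!·2!·2! = 480 for the repeated letters gives 756.

756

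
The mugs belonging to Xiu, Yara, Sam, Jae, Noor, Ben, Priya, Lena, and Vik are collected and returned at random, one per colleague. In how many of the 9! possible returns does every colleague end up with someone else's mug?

Let Aᵢ be the assignments in which colleague i gets their own mug. We want the size of the complement of A₁∪…∪A_9.
By inclusion–exclusion this is Σ_{j=0}^{9} (−1)^j C(9,j)·(9−j)!.
Computing: 362880 − 362880 + 181440 − 60480 + 15120 − 3024 + 504 − 72 + 9 − 1 = 133496.

133496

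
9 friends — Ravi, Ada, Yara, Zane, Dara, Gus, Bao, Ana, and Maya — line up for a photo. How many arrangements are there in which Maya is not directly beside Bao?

282240

There are 9! = 362880 arrangements in all. If Maya and Bao are adjacent, merging them into one block gives 2·(8)! = 80640 arrangements.
So 362880 − 80640 = 282240 arrangements keep them apart.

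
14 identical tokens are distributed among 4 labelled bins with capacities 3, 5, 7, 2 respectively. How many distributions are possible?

Ignoring the caps, the number of non-negative solutions to x_1+…+x_4 = 14 is C(17,3) = 680.
Subtract solutions that violate a single cap (substitute x_i' = x_i − (cap_i+1)): x_1 ≥ 4 gives C(13,3) = 286; x_2 ≥ 6 gives C(11,3) = 165; x_3 ≥ 8 gives C(9,3) = 84; x_4 ≥ 3 gives C(14,3) = 364. Together 899.
Add back pairs where two caps are both exceeded: 35 + 10 + 120 + 1 + 56 + 20 = 242.
Subtract triples: 0 + 4 + 0 + 0 = 4.
By inclusion–exclusion the count is 680 − 899 + 242 − 4 = 19.

19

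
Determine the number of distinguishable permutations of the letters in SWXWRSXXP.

The 9 letters of SWXWRSXXP have repeats: S appearing twice, W appearing twice, and X appearing 3 times.
Dividing 9! = 362880 by 3!·2!·2! = 24 for the repeated letters gives 15120.

15120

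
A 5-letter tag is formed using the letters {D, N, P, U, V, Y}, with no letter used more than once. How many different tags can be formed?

This is a permutation of 5 out of 6: P(6,5) = 6!/1!.
That product is 6 × 5 × 4 × 3 × 2 = 720.

720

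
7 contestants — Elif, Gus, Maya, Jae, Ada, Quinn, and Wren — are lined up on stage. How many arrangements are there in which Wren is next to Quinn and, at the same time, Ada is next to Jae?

480

Treat {Wren,Quinn} as one block (2 orders) and {Ada,Jae} as another (2 orders).
That leaves 5 units to arrange: 2 × 2 × 5! = 4 × 120 = 480.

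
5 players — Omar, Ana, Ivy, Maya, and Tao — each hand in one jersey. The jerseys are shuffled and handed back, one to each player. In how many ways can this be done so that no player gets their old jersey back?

44

This is the derangement count D_5: permutations of 5 items with no fixed point.
By inclusion–exclusion this is Σ_{j=0}^{5} (−1)^j C(5,j)·(5−j)!.
Computing: 120 − 120 + 60 − 20 + 5 − 1 = 44.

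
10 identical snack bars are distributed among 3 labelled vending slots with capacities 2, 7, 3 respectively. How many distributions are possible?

6

Without the upper bounds there are C(12,2) = 66 ways to split 10 among 3 vending slots.
Subtract solutions that violate a single cap (substitute x_i' = x_i − (cap_i+1)): x_1 ≥ 3 gives C(9,2) = 36; x_2 ≥ 8 gives C(4,2) = 6; x_3 ≥ 4 gives C(8,2) = 28. Together 70.
Add back pairs where two caps are both exceeded: 0 + 10 + 0 = 10.
By inclusion–exclusion the count is 66 − 70 + 10 = 6.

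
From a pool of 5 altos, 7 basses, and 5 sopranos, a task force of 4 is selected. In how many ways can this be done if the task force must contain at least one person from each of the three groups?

Unrestricted: C(17,4) = 2380 ways to pick any 4 of the 17.
Subtract selections that omit an entire group: no altos → C(12,4) = 495; no basses → C(10,4) = 210; no sopranos → C(12,4) = 495.
Add back selections omitting two groups (i.e. drawn from a single group): C(5,4) + C(7,4) + C(5,4) = 45.
By inclusion–exclusion: 2380 − 1200 + 45 = 1225.

1225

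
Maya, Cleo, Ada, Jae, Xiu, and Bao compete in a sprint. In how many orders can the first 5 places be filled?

There are 6 choices for 1st place, 5 for 2nd, and so on down to 2 for position 5.
That gives 6 × 5 × 4 × 3 × 2 = 720.

720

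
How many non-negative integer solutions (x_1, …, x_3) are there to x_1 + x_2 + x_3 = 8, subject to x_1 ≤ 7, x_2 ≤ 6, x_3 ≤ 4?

31

Ignoring the caps, the number of non-negative solutions to x_1+…+x_3 = 8 is C(10,2) = 45.
Subtract solutions that violate a single cap (substitute x_i' = x_i − (cap_i+1)): x_1 ≥ 8 gives C(2,2) = 1; x_2 ≥ 7 gives C(3,2) = 3; x_3 ≥ 5 gives C(5,2) = 10. Together 14.
No two caps can be exceeded simultaneously, so the pair terms are all 0.
By inclusion–exclusion the count is 45 − 14 + 0 = 31.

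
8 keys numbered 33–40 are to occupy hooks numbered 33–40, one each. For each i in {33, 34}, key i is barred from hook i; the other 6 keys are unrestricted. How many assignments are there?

Let Aᵢ (for i ∈ {33, 34}) be the placements that put key i in its forbidden hook. Any j of these fix j positions, leaving (8−j)! ways to fill the rest, and there are C(2,j) ways to pick which j.
By inclusion–exclusion, the number of valid placements is Σ_{j=0}^{2} (−1)^j C(2,j)·(8−j)!.
Computing: 40320 − 10080 + 720 = 30960.

30960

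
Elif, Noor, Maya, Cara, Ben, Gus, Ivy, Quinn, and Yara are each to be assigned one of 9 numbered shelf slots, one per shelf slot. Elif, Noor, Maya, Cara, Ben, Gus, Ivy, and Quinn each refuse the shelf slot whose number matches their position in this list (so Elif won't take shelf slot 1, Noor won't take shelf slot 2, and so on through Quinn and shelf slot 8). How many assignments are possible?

Let Aᵢ (for 1 ≤ i ≤ 8) be the placements that put person i in their forbidden shelf slot. Any j of these fix j positions, leaving (9−j)! ways to fill the rest, and there are C(8,j) ways to pick which j.
By inclusion–exclusion, the number of valid placements is Σ_{j=0}^{8} (−1)^j C(8,j)·(9−j)!.
Computing: 362880 − 322560 + 141120 − 40320 + 8400 − 1344 + 168 − 16 + 1 = 148329.

148329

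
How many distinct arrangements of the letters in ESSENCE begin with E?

180

Fix E in the first position and arrange the remaining 6 letters.
Those 6 letters have E appearing twice and S appearing twice, giving (6)!/(2!·2!) = 180.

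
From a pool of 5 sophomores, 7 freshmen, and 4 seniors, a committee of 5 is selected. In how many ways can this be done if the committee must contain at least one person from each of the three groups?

Total 5-person selections from all 16: C(16,5) = 4368.
Subtract selections that omit an entire group: no sophomores → C(11,5) = 462; no freshmen → C(9,5) = 126; no seniors → C(12,5) = 792.
Add back selections omitting two groups (i.e. drawn from a single group): C(5,5) + C(7,5) + C(4,5) = 22.
By inclusion–exclusion: 4368 − 1380 + 22 = 3010.

3010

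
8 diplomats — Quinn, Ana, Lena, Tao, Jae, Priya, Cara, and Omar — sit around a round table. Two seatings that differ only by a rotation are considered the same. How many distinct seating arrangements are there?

Fix one person's seat to break rotational symmetry; the remaining 7 people can be arranged in (7)! = 5040 ways.

5040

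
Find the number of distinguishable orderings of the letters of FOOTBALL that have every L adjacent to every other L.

Treat the 2 copies of L as a single block. The multiset to arrange is then {LL, A, B, F, O, O, T}, 7 items in all.
That gives (7)!/(2!) = 2520 arrangements.

2520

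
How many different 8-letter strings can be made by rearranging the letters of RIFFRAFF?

The 8 letters of RIFFRAFF have repeats: F appearing 4 times and R appearing twice.
So there are 8! / (4!·2!) = 840 distinguishable arrangements.

840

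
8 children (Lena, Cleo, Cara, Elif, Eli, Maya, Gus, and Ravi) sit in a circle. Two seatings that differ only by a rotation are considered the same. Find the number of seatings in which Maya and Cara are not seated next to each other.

All circular seatings of 8 people number (7)! = 5040.
Those with Maya next to Cara: fuse the pair into one unit and seat 7 units around a circle — 2·(6)! = 1440.
Subtracting, 5040 − 1440 = 3600.

3600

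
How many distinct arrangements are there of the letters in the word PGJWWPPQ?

3360

PGJWWPPQ has 8 letters with P appearing 3 times and W appearing twice.
The number of distinct arrangements is 8!/(3!·2!) = 40320/12 = 3360.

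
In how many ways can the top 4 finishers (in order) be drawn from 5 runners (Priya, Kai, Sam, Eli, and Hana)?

There are 5 choices for 1st place, 4 for 2nd, and so on down to 2 for position 4.
That gives 5 × 4 × 3 × 2 = 120.

120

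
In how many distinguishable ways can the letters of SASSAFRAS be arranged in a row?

2520

Letter multiplicities in SASSAFRAS: A×3, F×1, R×1, S×4.
So there are 9! / (4!·3!) = 2520 distinguishable arrangements.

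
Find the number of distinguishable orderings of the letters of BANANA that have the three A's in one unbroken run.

Treat the 3 copies of A as a single block. The multiset to arrange is then {AAA, B, N, N}, 4 items in all.
That gives (4)!/(2!) = 12 arrangements.

12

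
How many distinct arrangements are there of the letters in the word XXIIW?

Letter multiplicities in XXIIW: I×2, W×1, X×2.
Dividing 5! = 120 by 2!·2! = 4 for the repeated letters gives 30.

30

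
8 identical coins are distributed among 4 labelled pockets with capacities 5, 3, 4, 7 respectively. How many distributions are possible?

99

By stars and bars, unrestricted non-negative solutions to x_1+…+x_4 = 8 number C(8+3,3) = 165.
Subtract solutions that violate a single cap (substitute x_i' = x_i − (cap_i+1)): x_1 ≥ 6 gives C(5,3) = 10; x_2 ≥ 4 gives C(7,3) = 35; x_3 ≥ 5 gives C(6,3) = 20; x_4 ≥ 8 gives C(3,3) = 1. Together 66.
No two caps can be exceeded simultaneously, so the pair terms are all 0.
By inclusion–exclusion the count is 165 − 66 + 0 = 99.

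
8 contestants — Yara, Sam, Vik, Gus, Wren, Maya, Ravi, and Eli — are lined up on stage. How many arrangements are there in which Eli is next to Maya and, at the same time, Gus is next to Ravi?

2880

Treat {Eli,Maya} as one block (2 orders) and {Gus,Ravi} as another (2 orders).
That leaves 6 units to arrange: 2 × 2 × 6! = 4 × 720 = 2880.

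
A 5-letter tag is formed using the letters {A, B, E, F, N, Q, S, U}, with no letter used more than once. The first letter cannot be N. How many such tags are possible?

5880

The first letter has 8−1 = 7 choices (anything except N).
The remaining 4 letters are filled from the other 7 symbols without repetition: 7 × 6 × 5 × 4 = 840.
Total: 7 × 840 = 5880.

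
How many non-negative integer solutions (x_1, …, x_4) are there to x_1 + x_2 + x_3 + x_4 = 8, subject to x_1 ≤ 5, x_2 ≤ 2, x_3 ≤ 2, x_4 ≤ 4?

35

Without the upper bounds there are C(11,3) = 165 ways to split 8 among 4 variables.
Subtract solutions that violate a single cap (substitute x_i' = x_i − (cap_i+1)): x_1 ≥ 6 gives C(5,3) = 10; x_2 ≥ 3 gives C(8,3) = 56; x_3 ≥ 3 gives C(8,3) = 56; x_4 ≥ 5 gives C(6,3) = 20. Together 142.
Add back pairs where two caps are both exceeded: 0 + 0 + 0 + 10 + 1 + 1 = 12.
By inclusion–exclusion the count is 165 − 142 + 12 = 35.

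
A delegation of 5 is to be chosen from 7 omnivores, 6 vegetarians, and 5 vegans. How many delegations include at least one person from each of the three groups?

6055

Unrestricted: C(18,5) = 8568 ways to pick any 5 of the 18.
Selections missing a whole group: no omnivores → C(11,5) = 462; no vegetarians → C(12,5) = 792; no vegans → C(13,5) = 1287.
Add back selections omitting two groups (i.e. drawn from a single group): C(7,5) + C(6,5) + C(5,5) = 28.
By inclusion–exclusion: 8568 − 2541 + 28 = 6055.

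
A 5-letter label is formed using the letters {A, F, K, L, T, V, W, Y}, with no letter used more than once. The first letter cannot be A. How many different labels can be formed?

The first letter has 8−1 = 7 choices (anything except A).
The remaining 4 letters are filled from the other 7 symbols without repetition: 7 × 6 × 5 × 4 = 840.
Total: 7 × 840 = 5880.

5880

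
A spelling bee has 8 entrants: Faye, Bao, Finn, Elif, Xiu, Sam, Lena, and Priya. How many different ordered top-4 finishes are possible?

1680

This is an ordered selection of 4 from 8: P(8,4).
That gives 8 × 7 × 6 × 5 = 1680.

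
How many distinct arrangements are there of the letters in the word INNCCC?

INNCCC has 6 letters with C appearing 3 times and N appearing twice.
The number of distinct arrangements is 6!/(3!·2!) = 720/12 = 60.

60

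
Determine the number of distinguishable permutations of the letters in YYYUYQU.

105

YYYUYQU has 7 letters with U appearing twice and Y appearing 4 times.
Dividing 7! = 5040 by 4!·2! = 48 for the repeated letters gives 105.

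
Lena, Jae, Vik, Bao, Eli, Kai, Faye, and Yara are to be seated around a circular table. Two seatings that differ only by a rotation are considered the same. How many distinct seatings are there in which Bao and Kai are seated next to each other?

1440

Glue Bao and Kai into a block (2 internal orders). Seating 7 units around a circle gives (6)! arrangements.
So 2 × (6)! = 2 × 720 = 1440.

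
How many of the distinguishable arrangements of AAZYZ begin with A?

12

With the first slot taken by A, it remains to arrange the other 4 letters (AZYZ).
Those 4 letters have Z appearing twice, giving (4)!/(2!) = 12.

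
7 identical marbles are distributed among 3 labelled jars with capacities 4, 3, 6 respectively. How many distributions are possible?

19

Ignoring the caps, the number of non-negative solutions to x_1+…+x_3 = 7 is C(9,2) = 36.
Subtract solutions that violate a single cap (substitute x_i' = x_i − (cap_i+1)): x_1 ≥ 5 gives C(4,2) = 6; x_2 ≥ 4 gives C(5,2) = 10; x_3 ≥ 7 gives C(2,2) = 1. Together 17.
No two caps can be exceeded simultaneously, so the pair terms are all 0.
By inclusion–exclusion the count is 36 − 17 + 0 = 19.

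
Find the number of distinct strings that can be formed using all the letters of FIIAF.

Letter multiplicities in FIIAF: A×1, F×2, I×2.
So there are 5! / (2!·2!) = 30 distinguishable arrangements.

30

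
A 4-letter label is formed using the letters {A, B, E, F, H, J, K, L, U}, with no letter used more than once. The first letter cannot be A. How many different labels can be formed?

2688

The first letter has 9−1 = 8 choices (anything except A).
The remaining 3 letters are filled from the other 8 symbols without repetition: 8 × 7 × 6 = 336.
Total: 8 × 336 = 2688.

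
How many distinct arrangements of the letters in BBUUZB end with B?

With the last slot taken by B, it remains to arrange the other 5 letters (BUUZB).
Those 5 letters have B appearing twice and U appearing twice, giving (5)!/(2!·2!) = 30.

30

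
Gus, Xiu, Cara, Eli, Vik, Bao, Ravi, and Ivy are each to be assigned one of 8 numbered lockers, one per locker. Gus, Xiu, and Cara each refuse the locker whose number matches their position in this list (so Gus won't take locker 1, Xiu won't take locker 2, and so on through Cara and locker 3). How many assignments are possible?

27240

Let Aᵢ (for i ∈ {1, 2, 3}) be the placements that put person i in their forbidden locker. Any j of these fix j positions, leaving (8−j)! ways to fill the rest, and there are C(3,j) ways to pick which j.
By inclusion–exclusion, the number of valid placements is Σ_{j=0}^{3} (−1)^j C(3,j)·(8−j)!.
Computing: 40320 − 15120 + 2160 − 120 = 27240.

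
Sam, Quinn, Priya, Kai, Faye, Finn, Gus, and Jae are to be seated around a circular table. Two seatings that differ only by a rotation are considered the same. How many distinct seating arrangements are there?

Seat Sam anywhere (absorbing the rotational symmetry), then permute the other 7: (7)! = 5040.

5040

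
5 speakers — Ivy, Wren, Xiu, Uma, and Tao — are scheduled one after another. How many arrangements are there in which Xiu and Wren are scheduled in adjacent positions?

48

Glue Xiu and Wren into one block (2 internal orders), leaving 4 units to arrange in a row.
So the count is 2·(4)! = 48.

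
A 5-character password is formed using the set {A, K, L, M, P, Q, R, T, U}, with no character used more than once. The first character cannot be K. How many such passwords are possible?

13440

The first character has 9−1 = 8 choices (anything except K).
The remaining 4 characters are filled from the other 8 symbols without repetition: 8 × 7 × 6 × 5 = 1680.
Total: 8 × 1680 = 13440.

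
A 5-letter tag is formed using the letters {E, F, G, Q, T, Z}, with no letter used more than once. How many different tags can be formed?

720

Choose and order 5 of the 6 symbols: the first letter has 6 options, the next 5, and so on down to 2.
That product is 6 × 5 × 4 × 3 × 2 = 720.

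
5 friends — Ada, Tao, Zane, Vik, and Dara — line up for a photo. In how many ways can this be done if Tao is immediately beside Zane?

48

Treat {Tao, Zane} as a single unit. There are 4 units to order, and the pair itself can be ordered 2 ways.
So the count is 2·(4)! = 48.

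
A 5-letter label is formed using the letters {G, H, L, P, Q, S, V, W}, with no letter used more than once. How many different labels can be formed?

Choose and order 5 of the 8 symbols: the first letter has 8 options, the next 7, and so on down to 4.
8 × 7 × 6 × 5 × 4 = 6720.

6720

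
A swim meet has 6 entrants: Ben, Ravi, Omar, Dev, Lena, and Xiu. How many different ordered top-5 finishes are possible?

This is an ordered selection of 5 from 6: P(6,5).
That gives 6 × 5 × 4 × 3 × 2 = 720.

720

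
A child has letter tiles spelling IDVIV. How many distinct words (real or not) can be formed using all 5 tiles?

30

The 5 letters of IDVIV have repeats: I appearing twice and V appearing twice.
So there are 5! / (2!·2!) = 30 distinguishable arrangements.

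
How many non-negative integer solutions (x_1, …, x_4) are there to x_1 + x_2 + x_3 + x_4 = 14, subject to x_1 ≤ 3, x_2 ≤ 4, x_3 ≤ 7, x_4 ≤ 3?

By stars and bars, unrestricted non-negative solutions to x_1+…+x_4 = 14 number C(14+3,3) = 680.
Subtract solutions that violate a single cap (substitute x_i' = x_i − (cap_i+1)): x_1 ≥ 4 gives C(13,3) = 286; x_2 ≥ 5 gives C(12,3) = 220; x_3 ≥ 8 gives C(9,3) = 84; x_4 ≥ 4 gives C(13,3) = 286. Together 876.
Add back pairs where two caps are both exceeded: 56 + 10 + 84 + 4 + 56 + 10 = 220.
Subtract triples: 0 + 4 + 0 + 0 = 4.
By inclusion–exclusion the count is 680 − 876 + 220 − 4 = 20.

20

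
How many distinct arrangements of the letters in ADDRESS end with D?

360

Fix D in the last position and arrange the remaining 6 letters.
Those 6 letters have S appearing twice, giving (6)!/(2!) = 360.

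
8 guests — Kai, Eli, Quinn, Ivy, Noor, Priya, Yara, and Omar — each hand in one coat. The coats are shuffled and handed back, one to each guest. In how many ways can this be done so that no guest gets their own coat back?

This is the derangement count D_8: permutations of 8 items with no fixed point.
By inclusion–exclusion this is Σ_{j=0}^{8} (−1)^j C(8,j)·(8−j)!.
Computing: 40320 − 40320 + 20160 − 6720 + 1680 − 336 + 56 − 8 + 1 = 14833.

14833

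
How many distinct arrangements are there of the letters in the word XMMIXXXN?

Letter multiplicities in XMMIXXXN: I×1, M×2, N×1, X×4.
So there are 8! / (4!·2!) = 840 distinguishable arrangements.

840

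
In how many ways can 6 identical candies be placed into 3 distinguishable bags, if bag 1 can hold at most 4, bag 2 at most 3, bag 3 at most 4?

16

Without the upper bounds there are C(8,2) = 28 ways to split 6 among 3 bags.
Subtract solutions that violate a single cap (substitute x_i' = x_i − (cap_i+1)): x_1 ≥ 5 gives C(3,2) = 3; x_2 ≥ 4 gives C(4,2) = 6; x_3 ≥ 5 gives C(3,2) = 3. Together 12.
No two caps can be exceeded simultaneously, so the pair terms are all 0.
By inclusion–exclusion the count is 28 − 12 + 0 = 16.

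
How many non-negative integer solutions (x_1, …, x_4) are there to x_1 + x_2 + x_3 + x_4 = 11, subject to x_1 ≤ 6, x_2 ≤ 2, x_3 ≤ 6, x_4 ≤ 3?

54

Ignoring the caps, the number of non-negative solutions to x_1+…+x_4 = 11 is C(14,3) = 364.
Subtract solutions that violate a single cap (substitute x_i' = x_i − (cap_i+1)): x_1 ≥ 7 gives C(7,3) = 35; x_2 ≥ 3 gives C(11,3) = 165; x_3 ≥ 7 gives C(7,3) = 35; x_4 ≥ 4 gives C(10,3) = 120. Together 355.
Add back pairs where two caps are both exceeded: 4 + 0 + 1 + 4 + 35 + 1 = 45.
By inclusion–exclusion the count is 364 − 355 + 45 = 54.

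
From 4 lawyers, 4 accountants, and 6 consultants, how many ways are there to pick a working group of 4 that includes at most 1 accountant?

Split by how many accountants are chosen (0 through 1).
Sum: C(4,0)·C(10,4) + C(4,1)·C(10,3) = 210 + 480 = 690.

690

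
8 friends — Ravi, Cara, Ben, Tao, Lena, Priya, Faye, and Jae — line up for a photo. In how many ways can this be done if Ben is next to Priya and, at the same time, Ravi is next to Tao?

2880

Treat {Ben,Priya} as one block (2 orders) and {Ravi,Tao} as another (2 orders).
That leaves 6 units to arrange: 2 × 2 × 6! = 4 × 720 = 2880.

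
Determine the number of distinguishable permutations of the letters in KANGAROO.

10080

KANGAROO has 8 letters with A appearing twice and O appearing twice.
So there are 8! / (2!·2!) = 10080 distinguishable arrangements.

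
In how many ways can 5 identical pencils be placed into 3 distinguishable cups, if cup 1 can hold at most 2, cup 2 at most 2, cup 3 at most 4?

8

Ignoring the caps, the number of non-negative solutions to x_1+…+x_3 = 5 is C(7,2) = 21.
Subtract solutions that violate a single cap (substitute x_i' = x_i − (cap_i+1)): x_1 ≥ 3 gives C(4,2) = 6; x_2 ≥ 3 gives C(4,2) = 6; x_3 ≥ 5 gives C(2,2) = 1. Together 13.
No two caps can be exceeded simultaneously, so the pair terms are all 0.
By inclusion–exclusion the count is 21 − 13 + 0 = 8.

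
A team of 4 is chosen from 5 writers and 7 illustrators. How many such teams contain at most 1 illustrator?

Split by how many illustrators are chosen (0 through 1).
Sum: C(7,0)·C(5,4) + C(7,1)·C(5,3) = 5 + 70 = 75.

75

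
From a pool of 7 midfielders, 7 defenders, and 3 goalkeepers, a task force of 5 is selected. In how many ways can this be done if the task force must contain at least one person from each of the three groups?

With no constraint there are C(17,5) = 6188 possible selections.
Selections missing a whole group: no midfielders → C(10,5) = 252; no defenders → C(10,5) = 252; no goalkeepers → C(14,5) = 2002.
Add back selections omitting two groups (i.e. drawn from a single group): C(7,5) + C(7,5) + C(3,5) = 42.
By inclusion–exclusion: 6188 − 2506 + 42 = 3724.

3724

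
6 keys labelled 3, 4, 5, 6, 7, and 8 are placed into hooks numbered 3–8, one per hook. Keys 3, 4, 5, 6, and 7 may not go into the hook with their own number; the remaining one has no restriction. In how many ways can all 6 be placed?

309

Let Aᵢ (for 3 ≤ i ≤ 7) be the placements that put key i in its forbidden hook. Any j of these fix j positions, leaving (6−j)! ways to fill the rest, and there are C(5,j) ways to pick which j.
By inclusion–exclusion, the number of valid placements is Σ_{j=0}^{5} (−1)^j C(5,j)·(6−j)!.
Computing: 720 − 600 + 240 − 60 + 10 − 1 = 309.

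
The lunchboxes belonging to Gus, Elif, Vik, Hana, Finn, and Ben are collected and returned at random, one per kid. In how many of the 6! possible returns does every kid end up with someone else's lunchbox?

265

Count assignments avoiding every fixed point. For any j of the 6 kids fixed to their own lunchbox, the other 6−j can be arranged in (6−j)! ways.
By inclusion–exclusion this is Σ_{j=0}^{6} (−1)^j C(6,j)·(6−j)!.
Computing: 720 − 720 + 360 − 120 + 30 − 6 + 1 = 265.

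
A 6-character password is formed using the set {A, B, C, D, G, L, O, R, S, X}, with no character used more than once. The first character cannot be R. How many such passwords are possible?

136080

The first character has 10−1 = 9 choices (anything except R).
The remaining 5 characters are filled from the other 9 symbols without repetition: 9 × 8 × 7 × 6 × 5 = 15120.
Total: 9 × 15120 = 136080.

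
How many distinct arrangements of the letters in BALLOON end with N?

180

Fix N in the last position and arrange the remaining 6 letters.
Those 6 letters have L appearing twice and O appearing twice, giving (6)!/(2!·2!) = 180.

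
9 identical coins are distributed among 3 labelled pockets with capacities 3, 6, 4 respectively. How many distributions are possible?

14

By stars and bars, unrestricted non-negative solutions to x_1+…+x_3 = 9 number C(9+2,2) = 55.
Subtract solutions that violate a single cap (substitute x_i' = x_i − (cap_i+1)): x_1 ≥ 4 gives C(7,2) = 21; x_2 ≥ 7 gives C(4,2) = 6; x_3 ≥ 5 gives C(6,2) = 15. Together 42.
Add back pairs where two caps are both exceeded: 0 + 1 + 0 = 1.
By inclusion–exclusion the count is 55 − 42 + 1 = 14.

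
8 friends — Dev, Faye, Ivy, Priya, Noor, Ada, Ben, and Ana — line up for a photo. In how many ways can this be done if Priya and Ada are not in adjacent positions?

30240

There are 8! = 40320 arrangements in all. If Priya and Ada are adjacent, merging them into one block gives 2·(7)! = 10080 arrangements.
So 40320 − 10080 = 30240 arrangements keep them apart.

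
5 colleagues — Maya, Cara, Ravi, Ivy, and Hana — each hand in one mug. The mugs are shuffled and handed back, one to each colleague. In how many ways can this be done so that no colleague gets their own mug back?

Count assignments avoiding every fixed point. For any j of the 5 colleagues fixed to their own mug, the other 5−j can be arranged in (5−j)! ways.
By inclusion–exclusion this is Σ_{j=0}^{5} (−1)^j C(5,j)·(5−j)!.
Computing: 120 − 120 + 60 − 20 + 5 − 1 = 44.

44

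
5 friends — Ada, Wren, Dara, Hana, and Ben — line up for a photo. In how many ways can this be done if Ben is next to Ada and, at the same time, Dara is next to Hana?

24

Treat {Ben,Ada} as one block (2 orders) and {Dara,Hana} as another (2 orders).
That leaves 3 units to arrange: 2 × 2 × 3! = 4 × 6 = 24.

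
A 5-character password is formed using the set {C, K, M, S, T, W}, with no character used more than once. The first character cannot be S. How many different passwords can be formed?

The first character has 6−1 = 5 choices (anything except S).
The remaining 4 characters are filled from the other 5 symbols without repetition: 5 × 4 × 3 × 2 = 120.
Total: 5 × 120 = 600.

600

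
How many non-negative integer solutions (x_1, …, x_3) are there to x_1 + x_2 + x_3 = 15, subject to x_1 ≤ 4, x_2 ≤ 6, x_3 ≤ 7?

By stars and bars, unrestricted non-negative solutions to x_1+…+x_3 = 15 number C(15+2,2) = 136.
Subtract solutions that violate a single cap (substitute x_i' = x_i − (cap_i+1)): x_1 ≥ 5 gives C(12,2) = 66; x_2 ≥ 7 gives C(10,2) = 45; x_3 ≥ 8 gives C(9,2) = 36. Together 147.
Add back pairs where two caps are both exceeded: 10 + 6 + 1 = 17.
By inclusion–exclusion the count is 136 − 147 + 17 = 6.

6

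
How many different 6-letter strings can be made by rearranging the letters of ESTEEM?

120

ESTEEM has 6 letters with E appearing 3 times.
So there are 6! / (3!) = 120 distinguishable arrangements.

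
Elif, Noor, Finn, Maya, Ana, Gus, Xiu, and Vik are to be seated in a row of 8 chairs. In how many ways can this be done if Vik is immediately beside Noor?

Treat {Vik, Noor} as a single unit. There are 7 units to order, and the pair itself can be ordered 2 ways.
That gives 2 × 7! = 2 × 5040 = 10080.

10080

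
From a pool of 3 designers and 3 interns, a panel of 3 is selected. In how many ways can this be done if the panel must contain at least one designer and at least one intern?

18

Total 3-person selections from all 6: C(6,3) = 20.
Selections missing a whole group: no designers → C(3,3) = 1; no interns → C(3,3) = 1.
Both groups omitted at once is impossible, so 20 − 2 = 18.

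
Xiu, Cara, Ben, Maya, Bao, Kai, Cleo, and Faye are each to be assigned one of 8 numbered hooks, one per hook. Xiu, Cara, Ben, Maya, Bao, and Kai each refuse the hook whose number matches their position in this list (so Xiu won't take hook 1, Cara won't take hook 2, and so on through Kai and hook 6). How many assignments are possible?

Let Aᵢ (for 1 ≤ i ≤ 6) be the placements that put person i in their forbidden hook. Any j of these fix j positions, leaving (8−j)! ways to fill the rest, and there are C(6,j) ways to pick which j.
By inclusion–exclusion, the number of valid placements is Σ_{j=0}^{6} (−1)^j C(6,j)·(8−j)!.
Computing: 40320 − 30240 + 10800 − 2400 + 360 − 36 + 2 = 18806.

18806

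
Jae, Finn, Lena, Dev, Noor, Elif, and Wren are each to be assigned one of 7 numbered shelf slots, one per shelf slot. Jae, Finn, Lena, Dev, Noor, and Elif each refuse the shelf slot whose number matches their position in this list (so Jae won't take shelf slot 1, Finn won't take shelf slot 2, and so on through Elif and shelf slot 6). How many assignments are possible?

Let Aᵢ (for 1 ≤ i ≤ 6) be the placements that put person i in their forbidden shelf slot. Any j of these fix j positions, leaving (7−j)! ways to fill the rest, and there are C(6,j) ways to pick which j.
By inclusion–exclusion, the number of valid placements is Σ_{j=0}^{6} (−1)^j C(6,j)·(7−j)!.
Computing: 5040 − 4320 + 1800 − 480 + 90 − 12 + 1 = 2119.

2119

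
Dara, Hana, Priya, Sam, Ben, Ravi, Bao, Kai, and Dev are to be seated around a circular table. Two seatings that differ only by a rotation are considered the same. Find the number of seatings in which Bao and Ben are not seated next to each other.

All circular seatings of 9 people number (8)! = 40320.
Those with Bao next to Ben: fuse the pair into one unit and seat 8 units around a circle — 2·(7)! = 10080.
Subtracting, 40320 − 10080 = 30240.

30240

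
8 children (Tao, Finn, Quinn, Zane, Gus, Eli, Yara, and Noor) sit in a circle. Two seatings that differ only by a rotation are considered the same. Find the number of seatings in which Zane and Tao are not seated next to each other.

3600

Without the restriction there are (7)! = 5040 seatings.
Seatings with Zane beside Tao: treat them as a block with 2 internal orders, giving 2 × (6)! = 1440.
Subtracting, 5040 − 1440 = 3600.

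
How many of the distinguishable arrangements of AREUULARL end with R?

5040

With the last slot taken by R, it remains to arrange the other 8 letters (AEUULARL).
Those 8 letters have A appearing twice, L appearing twice, and U appearing twice, giving (8)!/(2!·2!·2!) = 5040.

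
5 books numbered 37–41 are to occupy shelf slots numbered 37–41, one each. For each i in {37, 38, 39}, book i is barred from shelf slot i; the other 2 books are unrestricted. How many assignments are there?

64

Let Aᵢ (for i ∈ {37, 38, 39}) be the placements that put book i in its forbidden shelf slot. Any j of these fix j positions, leaving (5−j)! ways to fill the rest, and there are C(3,j) ways to pick which j.
By inclusion–exclusion, the number of valid placements is Σ_{j=0}^{3} (−1)^j C(3,j)·(5−j)!.
Computing: 120 − 72 + 18 − 2 = 64.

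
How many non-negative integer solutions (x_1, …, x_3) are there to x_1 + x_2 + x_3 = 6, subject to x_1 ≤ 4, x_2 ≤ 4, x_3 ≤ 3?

Ignoring the caps, the number of non-negative solutions to x_1+…+x_3 = 6 is C(8,2) = 28.
Subtract solutions that violate a single cap (substitute x_i' = x_i − (cap_i+1)): x_1 ≥ 5 gives C(3,2) = 3; x_2 ≥ 5 gives C(3,2) = 3; x_3 ≥ 4 gives C(4,2) = 6. Together 12.
No two caps can be exceeded simultaneously, so the pair terms are all 0.
By inclusion–exclusion the count is 28 − 12 + 0 = 16.

16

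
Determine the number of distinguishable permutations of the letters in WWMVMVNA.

Letter multiplicities in WWMVMVNA: A×1, M×2, N×1, V×2, W×2.
The number of distinct arrangements is 8!/(2!·2!·2!) = 40320/8 = 5040.

5040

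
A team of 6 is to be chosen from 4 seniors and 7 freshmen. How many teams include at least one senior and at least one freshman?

Unrestricted: C(11,6) = 462 ways to pick any 6 of the 11.
Selections missing a whole group: no seniors → C(7,6) = 7; no freshmen → C(4,6) = 0.
Both groups omitted at once is impossible, so 462 − 7 = 455.

455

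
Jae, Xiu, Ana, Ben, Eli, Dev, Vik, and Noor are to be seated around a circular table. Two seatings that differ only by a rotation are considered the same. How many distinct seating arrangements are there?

5040

Fix one person's seat to break rotational symmetry; the remaining 7 people can be arranged in (7)! = 5040 ways.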